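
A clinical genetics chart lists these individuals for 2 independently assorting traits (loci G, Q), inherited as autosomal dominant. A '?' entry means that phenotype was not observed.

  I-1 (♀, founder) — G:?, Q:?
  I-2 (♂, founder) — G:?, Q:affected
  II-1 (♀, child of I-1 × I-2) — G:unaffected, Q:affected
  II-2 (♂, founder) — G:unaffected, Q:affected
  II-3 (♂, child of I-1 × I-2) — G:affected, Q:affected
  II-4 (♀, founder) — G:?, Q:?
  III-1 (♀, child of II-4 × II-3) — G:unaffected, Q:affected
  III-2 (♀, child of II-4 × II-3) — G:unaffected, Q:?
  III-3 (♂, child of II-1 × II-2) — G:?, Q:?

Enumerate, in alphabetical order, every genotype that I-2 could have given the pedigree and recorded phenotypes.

G/I-1 ? ·: gg|Gg
G/I-2 ? ·: gg|Gg
G/II-1 un I-1×I-2: gg
G/II-2 un ·: gg
G/II-3 aff I-1×I-2: Gg
G/II-4 ? ·: gg|Gg
G/III-1 un II-4×II-3: gg
G/III-2 un II-4×II-3: gg
G/III-3 ? II-1×II-2: gg
⇒ G over [I-1,I-2,II-1,II-2,II-3,II-4,III-1,III-2,III-3]: 6 consistent
Q/I-1 ? ·: qq|Qq|QQ
Q/I-2 aff ·: Qq|QQ
Q/II-1 aff I-1×I-2: Qq|QQ
Q/II-2 aff ·: Qq|QQ
Q/II-3 aff I-1×I-2: Qq|QQ
Q/II-4 ? ·: qq|Qq|QQ
Q/III-1 aff II-4×II-3: Qq|QQ
Q/III-2 ? II-4×II-3: qq|Qq|QQ
Q/III-3 ? II-1×II-2: qq|Qq|QQ
⇒ Q over [I-1,I-2,II-1,II-2,II-3,II-4,III-1,III-2,III-3]: 570 consistent

I-2 ∈ {Gg QQ, Gg Qq, gg QQ, gg Qq}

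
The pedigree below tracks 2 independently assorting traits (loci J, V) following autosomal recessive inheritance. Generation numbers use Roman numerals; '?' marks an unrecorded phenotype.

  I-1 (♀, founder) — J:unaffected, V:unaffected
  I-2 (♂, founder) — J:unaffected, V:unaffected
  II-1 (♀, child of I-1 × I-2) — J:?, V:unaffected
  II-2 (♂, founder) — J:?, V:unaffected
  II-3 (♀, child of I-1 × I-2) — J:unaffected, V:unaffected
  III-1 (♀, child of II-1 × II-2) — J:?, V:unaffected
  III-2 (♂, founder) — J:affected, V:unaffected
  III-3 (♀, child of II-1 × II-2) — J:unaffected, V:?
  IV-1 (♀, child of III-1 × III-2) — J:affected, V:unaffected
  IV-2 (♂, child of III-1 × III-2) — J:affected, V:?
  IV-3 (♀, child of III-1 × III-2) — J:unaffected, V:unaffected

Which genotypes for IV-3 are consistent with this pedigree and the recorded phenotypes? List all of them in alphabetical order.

IV-3 ∈ {Jj VV, Jj Vv}

J/I-1 un ·: JJ|Jj
J/I-2 un ·: JJ|Jj
J/II-1 ? I-1×I-2: JJ|Jj|jj
J/II-2 ? ·: JJ|Jj|jj
J/II-3 un I-1×I-2: JJ|Jj
J/III-1 ? II-1×II-2: Jj
J/III-2 aff ·: jj
J/III-3 un II-1×II-2: JJ|Jj
J/IV-1 aff III-1×III-2: jj
J/IV-2 aff III-1×III-2: jj
J/IV-3 un III-1×III-2: Jj
⇒ J over [I-1,I-2,II-1,II-2,II-3,III-1,III-2,III-3,IV-1,IV-2,IV-3]: 55 consistent
V/I-1 un ·: VV|Vv
V/I-2 un ·: VV|Vv
V/II-1 un I-1×I-2: VV|Vv
V/II-2 un ·: VV|Vv
V/II-3 un I-1×I-2: VV|Vv
V/III-1 un II-1×II-2: VV|Vv
V/III-2 un ·: VV|Vv
V/III-3 ? II-1×II-2: VV|Vv|vv
V/IV-1 un III-1×III-2: VV|Vv
V/IV-2 ? III-1×III-2: VV|Vv|vv
V/IV-3 un III-1×III-2: VV|Vv
⇒ V over [I-1,I-2,II-1,II-2,II-3,III-1,III-2,III-3,IV-1,IV-2,IV-3]: 1339 consistent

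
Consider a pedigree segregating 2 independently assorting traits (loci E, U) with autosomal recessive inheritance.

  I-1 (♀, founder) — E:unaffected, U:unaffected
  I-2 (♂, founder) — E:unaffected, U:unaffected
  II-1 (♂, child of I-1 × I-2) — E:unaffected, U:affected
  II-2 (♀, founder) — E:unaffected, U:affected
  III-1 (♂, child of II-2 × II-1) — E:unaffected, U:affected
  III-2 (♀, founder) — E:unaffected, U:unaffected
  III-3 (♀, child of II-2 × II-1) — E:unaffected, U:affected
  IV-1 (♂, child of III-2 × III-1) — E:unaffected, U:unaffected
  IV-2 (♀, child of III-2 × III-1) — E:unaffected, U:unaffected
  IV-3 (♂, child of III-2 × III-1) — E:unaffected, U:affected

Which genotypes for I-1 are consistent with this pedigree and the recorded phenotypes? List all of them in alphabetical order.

E/I-1 un ·: EE|Ee
E/I-2 un ·: EE|Ee
E/II-1 un I-1×I-2: EE|Ee
E/II-2 un ·: EE|Ee
E/III-1 un II-2×II-1: EE|Ee
E/III-2 un ·: EE|Ee
E/III-3 un II-2×II-1: EE|Ee
E/IV-1 un III-2×III-1: EE|Ee
E/IV-2 un III-2×III-1: EE|Ee
E/IV-3 un III-2×III-1: EE|Ee
⇒ E over [I-1,I-2,II-1,II-2,III-1,III-2,III-3,IV-1,IV-2,IV-3]: 536 consistent
U/I-1 un ·: Uu
U/I-2 un ·: Uu
U/II-1 aff I-1×I-2: uu
U/II-2 aff ·: uu
U/III-1 aff II-2×II-1: uu
U/III-2 un ·: Uu
U/III-3 aff II-2×II-1: uu
U/IV-1 un III-2×III-1: Uu
U/IV-2 un III-2×III-1: Uu
U/IV-3 aff III-2×III-1: uu
⇒ U over [I-1,I-2,II-1,II-2,III-1,III-2,III-3,IV-1,IV-2,IV-3]: 1 consistent

I-1 ∈ {EE Uu, Ee Uu}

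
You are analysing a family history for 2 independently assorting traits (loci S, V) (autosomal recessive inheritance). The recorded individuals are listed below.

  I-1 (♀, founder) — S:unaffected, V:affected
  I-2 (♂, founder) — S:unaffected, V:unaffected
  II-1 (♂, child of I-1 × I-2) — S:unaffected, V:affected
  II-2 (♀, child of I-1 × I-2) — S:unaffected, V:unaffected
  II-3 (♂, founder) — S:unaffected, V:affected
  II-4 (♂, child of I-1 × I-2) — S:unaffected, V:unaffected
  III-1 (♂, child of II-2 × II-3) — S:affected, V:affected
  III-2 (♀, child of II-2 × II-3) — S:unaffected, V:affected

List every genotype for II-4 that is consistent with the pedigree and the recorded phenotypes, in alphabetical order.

S/I-1 un ·: SS|Ss
S/I-2 un ·: SS|Ss
S/II-1 un I-1×I-2: SS|Ss
S/II-2 un I-1×I-2: Ss
S/II-3 un ·: Ss
S/II-4 un I-1×I-2: SS|Ss
S/III-1 aff II-2×II-3: ss
S/III-2 un II-2×II-3: SS|Ss
⇒ S over [I-1,I-2,II-1,II-2,II-3,II-4,III-1,III-2]: 24 consistent
V/I-1 aff ·: vv
V/I-2 un ·: Vv
V/II-1 aff I-1×I-2: vv
V/II-2 un I-1×I-2: Vv
V/II-3 aff ·: vv
V/II-4 un I-1×I-2: Vv
V/III-1 aff II-2×II-3: vv
V/III-2 aff II-2×II-3: vv
⇒ V over [I-1,I-2,II-1,II-2,II-3,II-4,III-1,III-2]: 1 consistent

II-4 ∈ {SS Vv, Ss Vv}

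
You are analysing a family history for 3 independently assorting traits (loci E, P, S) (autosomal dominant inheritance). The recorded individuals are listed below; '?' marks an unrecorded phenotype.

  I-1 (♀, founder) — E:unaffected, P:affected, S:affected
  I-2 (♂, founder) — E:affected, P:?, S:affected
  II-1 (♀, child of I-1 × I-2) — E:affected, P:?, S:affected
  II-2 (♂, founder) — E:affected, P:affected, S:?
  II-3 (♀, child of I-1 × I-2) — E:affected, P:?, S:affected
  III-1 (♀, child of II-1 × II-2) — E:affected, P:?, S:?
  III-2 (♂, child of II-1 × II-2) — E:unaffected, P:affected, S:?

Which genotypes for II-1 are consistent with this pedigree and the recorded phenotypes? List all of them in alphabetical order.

II-1 ∈ {Ee PP SS, Ee PP Ss, Ee Pp SS, Ee Pp Ss, Ee pp SS, Ee pp Ss}

E/I-1 un ·: ee
E/I-2 aff ·: Ee|EE
E/II-1 aff I-1×I-2: Ee
E/II-2 aff ·: Ee
E/II-3 aff I-1×I-2: Ee
E/III-1 aff II-1×II-2: Ee|EE
E/III-2 un II-1×II-2: ee
⇒ E over [I-1,I-2,II-1,II-2,II-3,III-1,III-2]: 4 consistent
P/I-1 aff ·: Pp|PP
P/I-2 ? ·: pp|Pp|PP
P/II-1 ? I-1×I-2: pp|Pp|PP
P/II-2 aff ·: Pp|PP
P/II-3 ? I-1×I-2: pp|Pp|PP
P/III-1 ? II-1×II-2: pp|Pp|PP
P/III-2 aff II-1×II-2: Pp|PP
⇒ P over [I-1,I-2,II-1,II-2,II-3,III-1,III-2]: 155 consistent
S/I-1 aff ·: Ss|SS
S/I-2 aff ·: Ss|SS
S/II-1 aff I-1×I-2: Ss|SS
S/II-2 ? ·: ss|Ss|SS
S/II-3 aff I-1×I-2: Ss|SS
S/III-1 ? II-1×II-2: ss|Ss|SS
S/III-2 ? II-1×II-2: ss|Ss|SS
⇒ S over [I-1,I-2,II-1,II-2,II-3,III-1,III-2]: 144 consistent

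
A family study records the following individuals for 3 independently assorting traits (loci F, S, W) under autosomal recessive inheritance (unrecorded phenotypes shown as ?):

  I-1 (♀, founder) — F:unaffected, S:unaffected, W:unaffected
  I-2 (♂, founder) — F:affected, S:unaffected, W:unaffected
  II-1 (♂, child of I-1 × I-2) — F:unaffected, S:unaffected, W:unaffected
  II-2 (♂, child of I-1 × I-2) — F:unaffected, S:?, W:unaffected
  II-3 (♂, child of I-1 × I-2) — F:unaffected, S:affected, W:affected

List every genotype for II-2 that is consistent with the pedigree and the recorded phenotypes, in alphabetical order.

F/I-1 un ·: FF|Ff
F/I-2 aff ·: ff
F/II-1 un I-1×I-2: Ff
F/II-2 un I-1×I-2: Ff
F/II-3 un I-1×I-2: Ff
⇒ F over [I-1,I-2,II-1,II-2,II-3]: 2 consistent
S/I-1 un ·: Ss
S/I-2 un ·: Ss
S/II-1 un I-1×I-2: SS|Ss
S/II-2 ? I-1×I-2: SS|Ss|ss
S/II-3 aff I-1×I-2: ss
⇒ S over [I-1,I-2,II-1,II-2,II-3]: 6 consistent
W/I-1 un ·: Ww
W/I-2 un ·: Ww
W/II-1 un I-1×I-2: WW|Ww
W/II-2 un I-1×I-2: WW|Ww
W/II-3 aff I-1×I-2: ww
⇒ W over [I-1,I-2,II-1,II-2,II-3]: 4 consistent

II-2 ∈ {Ff SS WW, Ff SS Ww, Ff Ss WW, Ff Ss Ww, Ff ss WW, Ff ss Ww}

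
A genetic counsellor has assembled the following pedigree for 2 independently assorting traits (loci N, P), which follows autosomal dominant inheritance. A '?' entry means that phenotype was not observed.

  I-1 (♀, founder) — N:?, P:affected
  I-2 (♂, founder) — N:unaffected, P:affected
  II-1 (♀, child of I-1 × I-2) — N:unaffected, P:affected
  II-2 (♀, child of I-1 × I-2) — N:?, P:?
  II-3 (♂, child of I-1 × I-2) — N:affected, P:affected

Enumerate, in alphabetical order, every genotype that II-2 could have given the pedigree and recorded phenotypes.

II-2 ∈ {Nn PP, Nn Pp, Nn pp, nn PP, nn Pp, nn pp}

N/I-1 ? ·: Nn
N/I-2 un ·: nn
N/II-1 un I-1×I-2: nn
N/II-2 ? I-1×I-2: nn|Nn
N/II-3 aff I-1×I-2: Nn
⇒ N over [I-1,I-2,II-1,II-2,II-3]: 2 consistent
P/I-1 aff ·: Pp|PP
P/I-2 aff ·: Pp|PP
P/II-1 aff I-1×I-2: Pp|PP
P/II-2 ? I-1×I-2: pp|Pp|PP
P/II-3 aff I-1×I-2: Pp|PP
⇒ P over [I-1,I-2,II-1,II-2,II-3]: 29 consistent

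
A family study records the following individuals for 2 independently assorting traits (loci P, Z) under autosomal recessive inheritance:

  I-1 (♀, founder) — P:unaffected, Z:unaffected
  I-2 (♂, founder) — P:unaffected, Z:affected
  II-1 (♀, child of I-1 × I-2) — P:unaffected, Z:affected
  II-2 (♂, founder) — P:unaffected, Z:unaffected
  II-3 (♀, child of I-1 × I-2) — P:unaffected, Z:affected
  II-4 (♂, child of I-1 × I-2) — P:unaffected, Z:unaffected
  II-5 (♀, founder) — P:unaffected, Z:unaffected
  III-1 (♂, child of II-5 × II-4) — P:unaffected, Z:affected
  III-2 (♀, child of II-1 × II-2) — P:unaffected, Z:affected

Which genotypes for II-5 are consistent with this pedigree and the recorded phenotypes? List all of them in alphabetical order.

P/I-1 un ·: PP|Pp
P/I-2 un ·: PP|Pp
P/II-1 un I-1×I-2: PP|Pp
P/II-2 un ·: PP|Pp
P/II-3 un I-1×I-2: PP|Pp
P/II-4 un I-1×I-2: PP|Pp
P/II-5 un ·: PP|Pp
P/III-1 un II-5×II-4: PP|Pp
P/III-2 un II-1×II-2: PP|Pp
⇒ P over [I-1,I-2,II-1,II-2,II-3,II-4,II-5,III-1,III-2]: 303 consistent
Z/I-1 un ·: Zz
Z/I-2 aff ·: zz
Z/II-1 aff I-1×I-2: zz
Z/II-2 un ·: Zz
Z/II-3 aff I-1×I-2: zz
Z/II-4 un I-1×I-2: Zz
Z/II-5 un ·: Zz
Z/III-1 aff II-5×II-4: zz
Z/III-2 aff II-1×II-2: zz
⇒ Z over [I-1,I-2,II-1,II-2,II-3,II-4,II-5,III-1,III-2]: 1 consistent

II-5 ∈ {PP Zz, Pp Zz}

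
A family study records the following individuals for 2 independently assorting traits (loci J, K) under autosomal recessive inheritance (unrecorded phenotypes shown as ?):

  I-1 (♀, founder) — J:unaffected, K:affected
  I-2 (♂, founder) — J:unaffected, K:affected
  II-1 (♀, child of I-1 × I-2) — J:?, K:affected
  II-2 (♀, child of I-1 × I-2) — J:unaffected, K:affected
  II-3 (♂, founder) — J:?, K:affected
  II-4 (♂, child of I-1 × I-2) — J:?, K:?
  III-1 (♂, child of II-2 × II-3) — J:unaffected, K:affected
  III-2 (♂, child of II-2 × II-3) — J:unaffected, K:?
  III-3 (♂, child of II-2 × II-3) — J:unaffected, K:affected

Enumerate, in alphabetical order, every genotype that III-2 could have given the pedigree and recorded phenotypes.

III-2 ∈ {JJ kk, Jj kk}

J/I-1 un ·: JJ|Jj
J/I-2 un ·: JJ|Jj
J/II-1 ? I-1×I-2: JJ|Jj|jj
J/II-2 un I-1×I-2: JJ|Jj
J/II-3 ? ·: JJ|Jj|jj
J/II-4 ? I-1×I-2: JJ|Jj|jj
J/III-1 un II-2×II-3: JJ|Jj
J/III-2 un II-2×II-3: JJ|Jj
J/III-3 un II-2×II-3: JJ|Jj
⇒ J over [I-1,I-2,II-1,II-2,II-3,II-4,III-1,III-2,III-3]: 469 consistent
K/I-1 aff ·: kk
K/I-2 aff ·: kk
K/II-1 aff I-1×I-2: kk
K/II-2 aff I-1×I-2: kk
K/II-3 aff ·: kk
K/II-4 ? I-1×I-2: kk
K/III-1 aff II-2×II-3: kk
K/III-2 ? II-2×II-3: kk
K/III-3 aff II-2×II-3: kk
⇒ K over [I-1,I-2,II-1,II-2,II-3,II-4,III-1,III-2,III-3]: 1 consistent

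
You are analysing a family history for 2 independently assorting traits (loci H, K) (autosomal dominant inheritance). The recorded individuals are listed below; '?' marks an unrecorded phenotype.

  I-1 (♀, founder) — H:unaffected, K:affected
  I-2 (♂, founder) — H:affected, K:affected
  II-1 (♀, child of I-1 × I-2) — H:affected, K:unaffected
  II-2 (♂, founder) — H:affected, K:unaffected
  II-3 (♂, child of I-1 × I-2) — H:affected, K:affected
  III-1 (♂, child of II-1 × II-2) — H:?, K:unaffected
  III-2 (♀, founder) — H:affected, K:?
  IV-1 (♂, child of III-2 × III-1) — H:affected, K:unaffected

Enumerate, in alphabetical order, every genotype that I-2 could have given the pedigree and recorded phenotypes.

H/I-1 un ·: hh
H/I-2 aff ·: Hh|HH
H/II-1 aff I-1×I-2: Hh
H/II-2 aff ·: Hh|HH
H/II-3 aff I-1×I-2: Hh
H/III-1 ? II-1×II-2: hh|Hh|HH
H/III-2 aff ·: Hh|HH
H/IV-1 aff III-2×III-1: Hh|HH
⇒ H over [I-1,I-2,II-1,II-2,II-3,III-1,III-2,IV-1]: 32 consistent
K/I-1 aff ·: Kk
K/I-2 aff ·: Kk
K/II-1 un I-1×I-2: kk
K/II-2 un ·: kk
K/II-3 aff I-1×I-2: Kk|KK
K/III-1 un II-1×II-2: kk
K/III-2 ? ·: kk|Kk
K/IV-1 un III-2×III-1: kk
⇒ K over [I-1,I-2,II-1,II-2,II-3,III-1,III-2,IV-1]: 4 consistent

I-2 ∈ {HH Kk, Hh Kk}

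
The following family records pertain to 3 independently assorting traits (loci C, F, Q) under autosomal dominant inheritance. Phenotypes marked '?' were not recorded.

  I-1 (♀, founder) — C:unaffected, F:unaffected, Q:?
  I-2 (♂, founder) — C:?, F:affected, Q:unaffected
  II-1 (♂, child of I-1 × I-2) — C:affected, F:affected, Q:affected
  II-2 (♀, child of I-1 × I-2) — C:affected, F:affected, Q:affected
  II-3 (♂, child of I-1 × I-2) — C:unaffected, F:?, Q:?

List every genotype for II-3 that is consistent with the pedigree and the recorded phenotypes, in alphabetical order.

C/I-1 un ·: cc
C/I-2 ? ·: Cc
C/II-1 aff I-1×I-2: Cc
C/II-2 aff I-1×I-2: Cc
C/II-3 un I-1×I-2: cc
⇒ C over [I-1,I-2,II-1,II-2,II-3]: 1 consistent
F/I-1 un ·: ff
F/I-2 aff ·: Ff|FF
F/II-1 aff I-1×I-2: Ff
F/II-2 aff I-1×I-2: Ff
F/II-3 ? I-1×I-2: ff|Ff
⇒ F over [I-1,I-2,II-1,II-2,II-3]: 3 consistent
Q/I-1 ? ·: Qq|QQ
Q/I-2 un ·: qq
Q/II-1 aff I-1×I-2: Qq
Q/II-2 aff I-1×I-2: Qq
Q/II-3 ? I-1×I-2: qq|Qq
⇒ Q over [I-1,I-2,II-1,II-2,II-3]: 3 consistent

II-3 ∈ {cc Ff Qq, cc Ff qq, cc ff Qq, cc ff qq}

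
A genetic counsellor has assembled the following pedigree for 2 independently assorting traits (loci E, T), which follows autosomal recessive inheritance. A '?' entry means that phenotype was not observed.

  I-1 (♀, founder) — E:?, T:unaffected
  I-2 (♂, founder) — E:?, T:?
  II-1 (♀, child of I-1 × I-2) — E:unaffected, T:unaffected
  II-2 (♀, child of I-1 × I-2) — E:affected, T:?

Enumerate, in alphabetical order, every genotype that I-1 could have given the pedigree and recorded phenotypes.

E/I-1 ? ·: Ee|ee
E/I-2 ? ·: Ee|ee
E/II-1 un I-1×I-2: EE|Ee
E/II-2 aff I-1×I-2: ee
⇒ E over [I-1,I-2,II-1,II-2]: 4 consistent
T/I-1 un ·: TT|Tt
T/I-2 ? ·: TT|Tt|tt
T/II-1 un I-1×I-2: TT|Tt
T/II-2 ? I-1×I-2: TT|Tt|tt
⇒ T over [I-1,I-2,II-1,II-2]: 18 consistent

I-1 ∈ {Ee TT, Ee Tt, ee TT, ee Tt}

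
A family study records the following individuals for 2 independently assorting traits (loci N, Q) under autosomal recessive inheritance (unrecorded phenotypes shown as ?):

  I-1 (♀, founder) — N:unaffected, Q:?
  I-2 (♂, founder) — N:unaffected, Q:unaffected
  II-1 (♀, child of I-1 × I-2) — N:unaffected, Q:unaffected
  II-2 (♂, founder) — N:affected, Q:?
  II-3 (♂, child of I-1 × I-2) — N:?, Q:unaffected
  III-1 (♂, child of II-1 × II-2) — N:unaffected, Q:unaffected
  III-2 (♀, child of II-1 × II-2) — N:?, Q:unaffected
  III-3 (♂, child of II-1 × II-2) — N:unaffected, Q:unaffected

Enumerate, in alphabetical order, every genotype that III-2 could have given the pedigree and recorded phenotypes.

III-2 ∈ {Nn QQ, Nn Qq, nn QQ, nn Qq}

N/I-1 un ·: NN|Nn
N/I-2 un ·: NN|Nn
N/II-1 un I-1×I-2: NN|Nn
N/II-2 aff ·: nn
N/II-3 ? I-1×I-2: NN|Nn|nn
N/III-1 un II-1×II-2: Nn
N/III-2 ? II-1×II-2: Nn|nn
N/III-3 un II-1×II-2: Nn
⇒ N over [I-1,I-2,II-1,II-2,II-3,III-1,III-2,III-3]: 22 consistent
Q/I-1 ? ·: QQ|Qq|qq
Q/I-2 un ·: QQ|Qq
Q/II-1 un I-1×I-2: QQ|Qq
Q/II-2 ? ·: QQ|Qq|qq
Q/II-3 un I-1×I-2: QQ|Qq
Q/III-1 un II-1×II-2: QQ|Qq
Q/III-2 un II-1×II-2: QQ|Qq
Q/III-3 un II-1×II-2: QQ|Qq
⇒ Q over [I-1,I-2,II-1,II-2,II-3,III-1,III-2,III-3]: 206 consistent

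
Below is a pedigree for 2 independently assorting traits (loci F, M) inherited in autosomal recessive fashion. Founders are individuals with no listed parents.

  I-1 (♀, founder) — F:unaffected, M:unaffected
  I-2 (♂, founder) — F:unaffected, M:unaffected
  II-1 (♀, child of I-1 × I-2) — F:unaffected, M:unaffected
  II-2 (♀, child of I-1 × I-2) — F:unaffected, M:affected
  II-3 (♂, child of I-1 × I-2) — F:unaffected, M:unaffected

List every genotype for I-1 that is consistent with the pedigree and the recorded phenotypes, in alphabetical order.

I-1 ∈ {FF Mm, Ff Mm}

F/I-1 un ·: FF|Ff
F/I-2 un ·: FF|Ff
F/II-1 un I-1×I-2: FF|Ff
F/II-2 un I-1×I-2: FF|Ff
F/II-3 un I-1×I-2: FF|Ff
⇒ F over [I-1,I-2,II-1,II-2,II-3]: 25 consistent
M/I-1 un ·: Mm
M/I-2 un ·: Mm
M/II-1 un I-1×I-2: MM|Mm
M/II-2 aff I-1×I-2: mm
M/II-3 un I-1×I-2: MM|Mm
⇒ M over [I-1,I-2,II-1,II-2,II-3]: 4 consistent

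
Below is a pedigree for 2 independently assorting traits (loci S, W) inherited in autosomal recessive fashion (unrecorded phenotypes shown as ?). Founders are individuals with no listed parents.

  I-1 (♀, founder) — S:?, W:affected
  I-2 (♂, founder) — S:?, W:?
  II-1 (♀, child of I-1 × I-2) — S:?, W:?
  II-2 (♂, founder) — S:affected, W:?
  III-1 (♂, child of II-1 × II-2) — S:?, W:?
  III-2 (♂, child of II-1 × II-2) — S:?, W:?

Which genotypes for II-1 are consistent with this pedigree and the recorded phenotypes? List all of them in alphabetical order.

S/I-1 ? ·: SS|Ss|ss
S/I-2 ? ·: SS|Ss|ss
S/II-1 ? I-1×I-2: SS|Ss|ss
S/II-2 aff ·: ss
S/III-1 ? II-1×II-2: Ss|ss
S/III-2 ? II-1×II-2: Ss|ss
⇒ S over [I-1,I-2,II-1,II-2,III-1,III-2]: 36 consistent
W/I-1 aff ·: ww
W/I-2 ? ·: WW|Ww|ww
W/II-1 ? I-1×I-2: Ww|ww
W/II-2 ? ·: WW|Ww|ww
W/III-1 ? II-1×II-2: WW|Ww|ww
W/III-2 ? II-1×II-2: WW|Ww|ww
⇒ W over [I-1,I-2,II-1,II-2,III-1,III-2]: 46 consistent

II-1 ∈ {SS Ww, SS ww, Ss Ww, Ss ww, ss Ww, ss ww}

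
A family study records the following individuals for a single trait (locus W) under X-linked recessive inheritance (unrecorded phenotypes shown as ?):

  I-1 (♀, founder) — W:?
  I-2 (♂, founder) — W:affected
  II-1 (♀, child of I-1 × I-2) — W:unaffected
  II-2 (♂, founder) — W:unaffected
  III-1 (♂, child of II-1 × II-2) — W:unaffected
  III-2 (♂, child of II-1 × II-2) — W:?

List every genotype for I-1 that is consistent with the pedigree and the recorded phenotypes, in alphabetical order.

I-1 ∈ {X^WX^W, X^WX^w}

W/I-1 ? ·: X^WX^W|X^WX^w
W/I-2 aff ·: X^wY
W/II-1 un I-1×I-2: X^WX^w
W/II-2 un ·: X^WY
W/III-1 un II-1×II-2: X^WY
W/III-2 ? II-1×II-2: X^WY|X^wY
⇒ W over [I-1,I-2,II-1,II-2,III-1,III-2]: 4 consistent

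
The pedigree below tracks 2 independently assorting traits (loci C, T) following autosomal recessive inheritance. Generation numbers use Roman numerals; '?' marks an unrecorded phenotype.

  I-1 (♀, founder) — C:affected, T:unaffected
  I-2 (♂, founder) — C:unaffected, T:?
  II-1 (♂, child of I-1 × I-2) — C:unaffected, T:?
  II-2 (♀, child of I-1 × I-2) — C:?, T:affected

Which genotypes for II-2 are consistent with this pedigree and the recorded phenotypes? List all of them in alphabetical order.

C/I-1 aff ·: cc
C/I-2 un ·: CC|Cc
C/II-1 un I-1×I-2: Cc
C/II-2 ? I-1×I-2: Cc|cc
⇒ C over [I-1,I-2,II-1,II-2]: 3 consistent
T/I-1 un ·: Tt
T/I-2 ? ·: Tt|tt
T/II-1 ? I-1×I-2: TT|Tt|tt
T/II-2 aff I-1×I-2: tt
⇒ T over [I-1,I-2,II-1,II-2]: 5 consistent

II-2 ∈ {Cc tt, cc tt}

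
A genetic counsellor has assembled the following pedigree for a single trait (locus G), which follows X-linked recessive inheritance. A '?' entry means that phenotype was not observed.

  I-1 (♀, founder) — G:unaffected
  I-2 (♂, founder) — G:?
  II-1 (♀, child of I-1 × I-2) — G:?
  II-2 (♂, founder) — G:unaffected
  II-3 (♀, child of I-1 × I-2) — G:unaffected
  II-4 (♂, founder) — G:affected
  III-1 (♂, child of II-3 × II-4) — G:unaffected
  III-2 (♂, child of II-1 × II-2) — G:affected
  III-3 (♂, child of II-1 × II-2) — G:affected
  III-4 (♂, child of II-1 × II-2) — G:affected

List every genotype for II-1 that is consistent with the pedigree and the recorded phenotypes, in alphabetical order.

II-1 ∈ {X^GX^g, X^gX^g}

G/I-1 un ·: X^GX^G|X^GX^g
G/I-2 ? ·: X^GY|X^gY
G/II-1 ? I-1×I-2: X^GX^g|X^gX^g
G/II-2 un ·: X^GY
G/II-3 un I-1×I-2: X^GX^G|X^GX^g
G/II-4 aff ·: X^gY
G/III-1 un II-3×II-4: X^GY
G/III-2 aff II-1×II-2: X^gY
G/III-3 aff II-1×II-2: X^gY
G/III-4 aff II-1×II-2: X^gY
⇒ G over [I-1,I-2,II-1,II-2,II-3,II-4,III-1,III-2,III-3,III-4]: 5 consistent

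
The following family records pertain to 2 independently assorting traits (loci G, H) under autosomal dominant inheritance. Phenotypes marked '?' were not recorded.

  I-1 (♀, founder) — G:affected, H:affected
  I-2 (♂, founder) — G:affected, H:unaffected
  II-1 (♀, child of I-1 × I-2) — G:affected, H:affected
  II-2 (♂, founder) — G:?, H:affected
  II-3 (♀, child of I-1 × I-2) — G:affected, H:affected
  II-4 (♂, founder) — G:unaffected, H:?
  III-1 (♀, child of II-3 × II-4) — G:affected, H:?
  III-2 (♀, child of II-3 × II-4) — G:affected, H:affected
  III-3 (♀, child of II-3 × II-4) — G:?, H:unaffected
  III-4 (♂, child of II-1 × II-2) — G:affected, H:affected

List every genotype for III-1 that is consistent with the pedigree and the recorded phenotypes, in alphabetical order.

III-1 ∈ {Gg HH, Gg Hh, Gg hh}

G/I-1 aff ·: Gg|GG
G/I-2 aff ·: Gg|GG
G/II-1 aff I-1×I-2: Gg|GG
G/II-2 ? ·: gg|Gg|GG
G/II-3 aff I-1×I-2: Gg|GG
G/II-4 un ·: gg
G/III-1 aff II-3×II-4: Gg
G/III-2 aff II-3×II-4: Gg
G/III-3 ? II-3×II-4: gg|Gg
G/III-4 aff II-1×II-2: Gg|GG
⇒ G over [I-1,I-2,II-1,II-2,II-3,II-4,III-1,III-2,III-3,III-4]: 85 consistent
H/I-1 aff ·: Hh|HH
H/I-2 un ·: hh
H/II-1 aff I-1×I-2: Hh
H/II-2 aff ·: Hh|HH
H/II-3 aff I-1×I-2: Hh
H/II-4 ? ·: hh|Hh
H/III-1 ? II-3×II-4: hh|Hh|HH
H/III-2 aff II-3×II-4: Hh|HH
H/III-3 un II-3×II-4: hh
H/III-4 aff II-1×II-2: Hh|HH
⇒ H over [I-1,I-2,II-1,II-2,II-3,II-4,III-1,III-2,III-3,III-4]: 64 consistent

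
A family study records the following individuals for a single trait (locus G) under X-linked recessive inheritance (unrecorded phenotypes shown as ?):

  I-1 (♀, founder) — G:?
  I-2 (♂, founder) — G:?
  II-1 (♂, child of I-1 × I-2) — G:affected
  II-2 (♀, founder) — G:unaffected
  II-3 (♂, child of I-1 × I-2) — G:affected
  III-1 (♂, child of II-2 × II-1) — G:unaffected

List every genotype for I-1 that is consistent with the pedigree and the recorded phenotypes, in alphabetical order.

G/I-1 ? ·: X^GX^g|X^gX^g
G/I-2 ? ·: X^GY|X^gY
G/II-1 aff I-1×I-2: X^gY
G/II-2 un ·: X^GX^G|X^GX^g
G/II-3 aff I-1×I-2: X^gY
G/III-1 un II-2×II-1: X^GY
⇒ G over [I-1,I-2,II-1,II-2,II-3,III-1]: 8 consistent

I-1 ∈ {X^GX^g, X^gX^g}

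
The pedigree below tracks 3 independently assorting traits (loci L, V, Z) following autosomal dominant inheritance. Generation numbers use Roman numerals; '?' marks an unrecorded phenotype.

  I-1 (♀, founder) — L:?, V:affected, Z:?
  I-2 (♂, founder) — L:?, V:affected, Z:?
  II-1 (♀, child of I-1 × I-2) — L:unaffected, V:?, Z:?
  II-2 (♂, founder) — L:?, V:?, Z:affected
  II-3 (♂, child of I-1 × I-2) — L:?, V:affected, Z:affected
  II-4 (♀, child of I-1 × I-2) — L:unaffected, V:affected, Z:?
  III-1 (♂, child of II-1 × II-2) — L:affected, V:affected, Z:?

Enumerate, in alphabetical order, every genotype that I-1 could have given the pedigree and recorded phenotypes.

I-1 ∈ {Ll VV ZZ, Ll VV Zz, Ll VV zz, Ll Vv ZZ, Ll Vv Zz, Ll Vv zz, ll VV ZZ, ll VV Zz, ll VV zz, ll Vv ZZ, ll Vv Zz, ll Vv zz}

L/I-1 ? ·: ll|Ll
L/I-2 ? ·: ll|Ll
L/II-1 un I-1×I-2: ll
L/II-2 ? ·: Ll|LL
L/II-3 ? I-1×I-2: ll|Ll|LL
L/II-4 un I-1×I-2: ll
L/III-1 aff II-1×II-2: Ll
⇒ L over [I-1,I-2,II-1,II-2,II-3,II-4,III-1]: 16 consistent
V/I-1 aff ·: Vv|VV
V/I-2 aff ·: Vv|VV
V/II-1 ? I-1×I-2: vv|Vv|VV
V/II-2 ? ·: vv|Vv|VV
V/II-3 aff I-1×I-2: Vv|VV
V/II-4 aff I-1×I-2: Vv|VV
V/III-1 aff II-1×II-2: Vv|VV
⇒ V over [I-1,I-2,II-1,II-2,II-3,II-4,III-1]: 120 consistent
Z/I-1 ? ·: zz|Zz|ZZ
Z/I-2 ? ·: zz|Zz|ZZ
Z/II-1 ? I-1×I-2: zz|Zz|ZZ
Z/II-2 aff ·: Zz|ZZ
Z/II-3 aff I-1×I-2: Zz|ZZ
Z/II-4 ? I-1×I-2: zz|Zz|ZZ
Z/III-1 ? II-1×II-2: zz|Zz|ZZ
⇒ Z over [I-1,I-2,II-1,II-2,II-3,II-4,III-1]: 175 consistent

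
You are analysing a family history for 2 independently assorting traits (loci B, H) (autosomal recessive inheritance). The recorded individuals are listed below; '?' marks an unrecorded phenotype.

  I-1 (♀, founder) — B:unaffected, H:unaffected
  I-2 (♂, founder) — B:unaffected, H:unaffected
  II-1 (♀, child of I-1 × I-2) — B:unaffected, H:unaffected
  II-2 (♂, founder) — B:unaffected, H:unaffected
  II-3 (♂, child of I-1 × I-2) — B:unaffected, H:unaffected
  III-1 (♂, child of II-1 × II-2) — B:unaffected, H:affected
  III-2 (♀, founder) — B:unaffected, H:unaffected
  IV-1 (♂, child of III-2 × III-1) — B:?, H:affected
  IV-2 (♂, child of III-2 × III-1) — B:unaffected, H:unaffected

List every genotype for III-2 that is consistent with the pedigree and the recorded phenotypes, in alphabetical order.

III-2 ∈ {BB Hh, Bb Hh}

B/I-1 un ·: BB|Bb
B/I-2 un ·: BB|Bb
B/II-1 un I-1×I-2: BB|Bb
B/II-2 un ·: BB|Bb
B/II-3 un I-1×I-2: BB|Bb
B/III-1 un II-1×II-2: BB|Bb
B/III-2 un ·: BB|Bb
B/IV-1 ? III-2×III-1: BB|Bb|bb
B/IV-2 un III-2×III-1: BB|Bb
⇒ B over [I-1,I-2,II-1,II-2,II-3,III-1,III-2,IV-1,IV-2]: 320 consistent
H/I-1 un ·: HH|Hh
H/I-2 un ·: HH|Hh
H/II-1 un I-1×I-2: Hh
H/II-2 un ·: Hh
H/II-3 un I-1×I-2: HH|Hh
H/III-1 aff II-1×II-2: hh
H/III-2 un ·: Hh
H/IV-1 aff III-2×III-1: hh
H/IV-2 un III-2×III-1: Hh
⇒ H over [I-1,I-2,II-1,II-2,II-3,III-1,III-2,IV-1,IV-2]: 6 consistent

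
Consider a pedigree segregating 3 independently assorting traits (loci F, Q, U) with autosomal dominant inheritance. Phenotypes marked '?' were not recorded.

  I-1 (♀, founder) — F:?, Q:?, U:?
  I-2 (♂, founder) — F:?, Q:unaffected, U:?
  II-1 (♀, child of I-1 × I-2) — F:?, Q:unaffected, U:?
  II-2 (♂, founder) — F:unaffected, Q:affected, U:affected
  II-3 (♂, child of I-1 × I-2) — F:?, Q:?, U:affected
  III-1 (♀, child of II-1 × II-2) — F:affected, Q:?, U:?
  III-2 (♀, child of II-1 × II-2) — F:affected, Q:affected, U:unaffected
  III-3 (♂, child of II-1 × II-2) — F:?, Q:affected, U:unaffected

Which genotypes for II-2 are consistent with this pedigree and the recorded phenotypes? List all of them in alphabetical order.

F/I-1 ? ·: ff|Ff|FF
F/I-2 ? ·: ff|Ff|FF
F/II-1 ? I-1×I-2: Ff|FF
F/II-2 un ·: ff
F/II-3 ? I-1×I-2: ff|Ff|FF
F/III-1 aff II-1×II-2: Ff
F/III-2 aff II-1×II-2: Ff
F/III-3 ? II-1×II-2: ff|Ff
⇒ F over [I-1,I-2,II-1,II-2,II-3,III-1,III-2,III-3]: 34 consistent
Q/I-1 ? ·: qq|Qq
Q/I-2 un ·: qq
Q/II-1 un I-1×I-2: qq
Q/II-2 aff ·: Qq|QQ
Q/II-3 ? I-1×I-2: qq|Qq
Q/III-1 ? II-1×II-2: qq|Qq
Q/III-2 aff II-1×II-2: Qq
Q/III-3 aff II-1×II-2: Qq
⇒ Q over [I-1,I-2,II-1,II-2,II-3,III-1,III-2,III-3]: 9 consistent
U/I-1 ? ·: uu|Uu|UU
U/I-2 ? ·: uu|Uu|UU
U/II-1 ? I-1×I-2: uu|Uu
U/II-2 aff ·: Uu
U/II-3 aff I-1×I-2: Uu|UU
U/III-1 ? II-1×II-2: uu|Uu|UU
U/III-2 un II-1×II-2: uu
U/III-3 un II-1×II-2: uu
⇒ U over [I-1,I-2,II-1,II-2,II-3,III-1,III-2,III-3]: 38 consistent

II-2 ∈ {ff QQ Uu, ff Qq Uu}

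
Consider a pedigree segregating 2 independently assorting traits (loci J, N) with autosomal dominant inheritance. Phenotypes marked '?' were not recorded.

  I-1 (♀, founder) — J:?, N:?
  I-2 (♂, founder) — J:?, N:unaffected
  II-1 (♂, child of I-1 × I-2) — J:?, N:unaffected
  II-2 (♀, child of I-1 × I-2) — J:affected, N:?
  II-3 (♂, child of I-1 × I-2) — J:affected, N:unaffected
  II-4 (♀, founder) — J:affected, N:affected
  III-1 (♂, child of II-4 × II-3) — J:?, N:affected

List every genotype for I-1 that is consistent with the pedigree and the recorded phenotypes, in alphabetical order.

J/I-1 ? ·: jj|Jj|JJ
J/I-2 ? ·: jj|Jj|JJ
J/II-1 ? I-1×I-2: jj|Jj|JJ
J/II-2 aff I-1×I-2: Jj|JJ
J/II-3 aff I-1×I-2: Jj|JJ
J/II-4 aff ·: Jj|JJ
J/III-1 ? II-4×II-3: jj|Jj|JJ
⇒ J over [I-1,I-2,II-1,II-2,II-3,II-4,III-1]: 145 consistent
N/I-1 ? ·: nn|Nn
N/I-2 un ·: nn
N/II-1 un I-1×I-2: nn
N/II-2 ? I-1×I-2: nn|Nn
N/II-3 un I-1×I-2: nn
N/II-4 aff ·: Nn|NN
N/III-1 aff II-4×II-3: Nn
⇒ N over [I-1,I-2,II-1,II-2,II-3,II-4,III-1]: 6 consistent

I-1 ∈ {JJ Nn, JJ nn, Jj Nn, Jj nn, jj Nn, jj nn}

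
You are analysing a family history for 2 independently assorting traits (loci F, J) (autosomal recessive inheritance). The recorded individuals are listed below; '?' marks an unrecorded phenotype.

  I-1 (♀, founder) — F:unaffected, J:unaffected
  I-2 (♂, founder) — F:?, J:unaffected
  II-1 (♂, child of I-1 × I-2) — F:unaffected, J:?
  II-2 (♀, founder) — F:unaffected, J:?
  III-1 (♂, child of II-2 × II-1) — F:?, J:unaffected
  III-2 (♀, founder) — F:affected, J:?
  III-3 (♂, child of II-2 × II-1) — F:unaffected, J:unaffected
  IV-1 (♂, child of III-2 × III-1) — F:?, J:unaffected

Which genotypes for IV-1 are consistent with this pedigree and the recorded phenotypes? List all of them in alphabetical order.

IV-1 ∈ {Ff JJ, Ff Jj, ff JJ, ff Jj}

F/I-1 un ·: FF|Ff
F/I-2 ? ·: FF|Ff|ff
F/II-1 un I-1×I-2: FF|Ff
F/II-2 un ·: FF|Ff
F/III-1 ? II-2×II-1: FF|Ff|ff
F/III-2 aff ·: ff
F/III-3 un II-2×II-1: FF|Ff
F/IV-1 ? III-2×III-1: Ff|ff
⇒ F over [I-1,I-2,II-1,II-2,III-1,III-2,III-3,IV-1]: 98 consistent
J/I-1 un ·: JJ|Jj
J/I-2 un ·: JJ|Jj
J/II-1 ? I-1×I-2: JJ|Jj|jj
J/II-2 ? ·: JJ|Jj|jj
J/III-1 un II-2×II-1: JJ|Jj
J/III-2 ? ·: JJ|Jj|jj
J/III-3 un II-2×II-1: JJ|Jj
J/IV-1 un III-2×III-1: JJ|Jj
⇒ J over [I-1,I-2,II-1,II-2,III-1,III-2,III-3,IV-1]: 241 consistent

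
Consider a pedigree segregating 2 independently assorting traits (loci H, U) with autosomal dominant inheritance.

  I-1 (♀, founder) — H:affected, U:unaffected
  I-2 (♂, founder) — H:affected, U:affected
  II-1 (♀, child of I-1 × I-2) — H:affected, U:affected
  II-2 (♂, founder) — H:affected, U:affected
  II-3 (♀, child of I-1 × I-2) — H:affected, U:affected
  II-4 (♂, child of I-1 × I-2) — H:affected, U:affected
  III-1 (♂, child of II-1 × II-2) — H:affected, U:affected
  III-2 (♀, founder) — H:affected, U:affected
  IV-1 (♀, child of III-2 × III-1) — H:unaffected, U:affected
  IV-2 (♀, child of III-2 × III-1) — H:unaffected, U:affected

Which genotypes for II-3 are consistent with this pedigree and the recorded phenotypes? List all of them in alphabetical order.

II-3 ∈ {HH Uu, Hh Uu}

H/I-1 aff ·: Hh|HH
H/I-2 aff ·: Hh|HH
H/II-1 aff I-1×I-2: Hh|HH
H/II-2 aff ·: Hh|HH
H/II-3 aff I-1×I-2: Hh|HH
H/II-4 aff I-1×I-2: Hh|HH
H/III-1 aff II-1×II-2: Hh
H/III-2 aff ·: Hh
H/IV-1 un III-2×III-1: hh
H/IV-2 un III-2×III-1: hh
⇒ H over [I-1,I-2,II-1,II-2,II-3,II-4,III-1,III-2,IV-1,IV-2]: 37 consistent
U/I-1 un ·: uu
U/I-2 aff ·: Uu|UU
U/II-1 aff I-1×I-2: Uu
U/II-2 aff ·: Uu|UU
U/II-3 aff I-1×I-2: Uu
U/II-4 aff I-1×I-2: Uu
U/III-1 aff II-1×II-2: Uu|UU
U/III-2 aff ·: Uu|UU
U/IV-1 aff III-2×III-1: Uu|UU
U/IV-2 aff III-2×III-1: Uu|UU
⇒ U over [I-1,I-2,II-1,II-2,II-3,II-4,III-1,III-2,IV-1,IV-2]: 52 consistent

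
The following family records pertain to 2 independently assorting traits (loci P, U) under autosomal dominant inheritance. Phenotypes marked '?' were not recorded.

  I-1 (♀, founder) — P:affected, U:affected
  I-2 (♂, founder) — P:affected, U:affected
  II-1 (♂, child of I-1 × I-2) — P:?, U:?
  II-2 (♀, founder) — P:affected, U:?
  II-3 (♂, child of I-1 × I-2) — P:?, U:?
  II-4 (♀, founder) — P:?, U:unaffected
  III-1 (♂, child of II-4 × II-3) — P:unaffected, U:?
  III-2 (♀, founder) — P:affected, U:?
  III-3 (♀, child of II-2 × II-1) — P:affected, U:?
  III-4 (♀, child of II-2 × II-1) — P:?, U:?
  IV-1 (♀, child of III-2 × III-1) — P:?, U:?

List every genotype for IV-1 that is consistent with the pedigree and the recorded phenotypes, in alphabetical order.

P/I-1 aff ·: Pp|PP
P/I-2 aff ·: Pp|PP
P/II-1 ? I-1×I-2: pp|Pp|PP
P/II-2 aff ·: Pp|PP
P/II-3 ? I-1×I-2: pp|Pp
P/II-4 ? ·: pp|Pp
P/III-1 un II-4×II-3: pp
P/III-2 aff ·: Pp|PP
P/III-3 aff II-2×II-1: Pp|PP
P/III-4 ? II-2×II-1: pp|Pp|PP
P/IV-1 ? III-2×III-1: pp|Pp
⇒ P over [I-1,I-2,II-1,II-2,II-3,II-4,III-1,III-2,III-3,III-4,IV-1]: 396 consistent
U/I-1 aff ·: Uu|UU
U/I-2 aff ·: Uu|UU
U/II-1 ? I-1×I-2: uu|Uu|UU
U/II-2 ? ·: uu|Uu|UU
U/II-3 ? I-1×I-2: uu|Uu|UU
U/II-4 un ·: uu
U/III-1 ? II-4×II-3: uu|Uu
U/III-2 ? ·: uu|Uu|UU
U/III-3 ? II-2×II-1: uu|Uu|UU
U/III-4 ? II-2×II-1: uu|Uu|UU
U/IV-1 ? III-2×III-1: uu|Uu|UU
⇒ U over [I-1,I-2,II-1,II-2,II-3,II-4,III-1,III-2,III-3,III-4,IV-1]: 1508 consistent

IV-1 ∈ {Pp UU, Pp Uu, Pp uu, pp UU, pp Uu, pp uu}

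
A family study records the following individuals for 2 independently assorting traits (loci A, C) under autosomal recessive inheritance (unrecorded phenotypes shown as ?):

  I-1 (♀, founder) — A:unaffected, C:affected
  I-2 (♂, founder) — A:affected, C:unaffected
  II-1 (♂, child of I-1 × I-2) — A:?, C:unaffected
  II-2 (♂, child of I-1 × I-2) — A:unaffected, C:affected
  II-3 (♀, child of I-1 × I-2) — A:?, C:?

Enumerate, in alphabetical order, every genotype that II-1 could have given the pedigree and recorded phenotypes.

A/I-1 un ·: AA|Aa
A/I-2 aff ·: aa
A/II-1 ? I-1×I-2: Aa|aa
A/II-2 un I-1×I-2: Aa
A/II-3 ? I-1×I-2: Aa|aa
⇒ A over [I-1,I-2,II-1,II-2,II-3]: 5 consistent
C/I-1 aff ·: cc
C/I-2 un ·: Cc
C/II-1 un I-1×I-2: Cc
C/II-2 aff I-1×I-2: cc
C/II-3 ? I-1×I-2: Cc|cc
⇒ C over [I-1,I-2,II-1,II-2,II-3]: 2 consistent

II-1 ∈ {Aa Cc, aa Cc}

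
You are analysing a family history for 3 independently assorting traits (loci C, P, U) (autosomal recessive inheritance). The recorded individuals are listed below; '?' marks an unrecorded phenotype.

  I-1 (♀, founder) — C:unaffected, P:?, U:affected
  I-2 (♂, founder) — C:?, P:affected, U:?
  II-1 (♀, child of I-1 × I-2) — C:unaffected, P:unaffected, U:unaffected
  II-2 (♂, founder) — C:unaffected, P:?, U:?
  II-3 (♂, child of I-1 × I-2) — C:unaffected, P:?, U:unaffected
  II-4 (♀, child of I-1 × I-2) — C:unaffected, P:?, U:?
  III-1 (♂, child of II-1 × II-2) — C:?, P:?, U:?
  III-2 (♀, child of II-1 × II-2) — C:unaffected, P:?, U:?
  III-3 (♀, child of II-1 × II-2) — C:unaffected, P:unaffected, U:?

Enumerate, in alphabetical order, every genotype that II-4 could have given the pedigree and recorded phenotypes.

C/I-1 un ·: CC|Cc
C/I-2 ? ·: CC|Cc|cc
C/II-1 un I-1×I-2: CC|Cc
C/II-2 un ·: CC|Cc
C/II-3 un I-1×I-2: CC|Cc
C/II-4 un I-1×I-2: CC|Cc
C/III-1 ? II-1×II-2: CC|Cc|cc
C/III-2 un II-1×II-2: CC|Cc
C/III-3 un II-1×II-2: CC|Cc
⇒ C over [I-1,I-2,II-1,II-2,II-3,II-4,III-1,III-2,III-3]: 397 consistent
P/I-1 ? ·: PP|Pp
P/I-2 aff ·: pp
P/II-1 un I-1×I-2: Pp
P/II-2 ? ·: PP|Pp|pp
P/II-3 ? I-1×I-2: Pp|pp
P/II-4 ? I-1×I-2: Pp|pp
P/III-1 ? II-1×II-2: PP|Pp|pp
P/III-2 ? II-1×II-2: PP|Pp|pp
P/III-3 un II-1×II-2: PP|Pp
⇒ P over [I-1,I-2,II-1,II-2,II-3,II-4,III-1,III-2,III-3]: 150 consistent
U/I-1 aff ·: uu
U/I-2 ? ·: UU|Uu
U/II-1 un I-1×I-2: Uu
U/II-2 ? ·: UU|Uu|uu
U/II-3 un I-1×I-2: Uu
U/II-4 ? I-1×I-2: Uu|uu
U/III-1 ? II-1×II-2: UU|Uu|uu
U/III-2 ? II-1×II-2: UU|Uu|uu
U/III-3 ? II-1×II-2: UU|Uu|uu
⇒ U over [I-1,I-2,II-1,II-2,II-3,II-4,III-1,III-2,III-3]: 129 consistent

II-4 ∈ {CC Pp Uu, CC Pp uu, CC pp Uu, CC pp uu, Cc Pp Uu, Cc Pp uu, Cc pp Uu, Cc pp uu}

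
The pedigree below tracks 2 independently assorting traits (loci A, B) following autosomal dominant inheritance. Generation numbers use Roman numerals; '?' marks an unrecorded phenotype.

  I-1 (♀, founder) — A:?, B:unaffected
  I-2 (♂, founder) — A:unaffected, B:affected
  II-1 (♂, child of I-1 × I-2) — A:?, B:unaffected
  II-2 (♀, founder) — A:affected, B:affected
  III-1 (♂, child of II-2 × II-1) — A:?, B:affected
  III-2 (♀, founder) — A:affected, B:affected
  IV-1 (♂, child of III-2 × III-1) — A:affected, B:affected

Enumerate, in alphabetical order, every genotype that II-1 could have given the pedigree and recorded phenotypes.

A/I-1 ? ·: aa|Aa|AA
A/I-2 un ·: aa
A/II-1 ? I-1×I-2: aa|Aa
A/II-2 aff ·: Aa|AA
A/III-1 ? II-2×II-1: aa|Aa|AA
A/III-2 aff ·: Aa|AA
A/IV-1 aff III-2×III-1: Aa|AA
⇒ A over [I-1,I-2,II-1,II-2,III-1,III-2,IV-1]: 52 consistent
B/I-1 un ·: bb
B/I-2 aff ·: Bb
B/II-1 un I-1×I-2: bb
B/II-2 aff ·: Bb|BB
B/III-1 aff II-2×II-1: Bb
B/III-2 aff ·: Bb|BB
B/IV-1 aff III-2×III-1: Bb|BB
⇒ B over [I-1,I-2,II-1,II-2,III-1,III-2,IV-1]: 8 consistent

II-1 ∈ {Aa bb, aa bb}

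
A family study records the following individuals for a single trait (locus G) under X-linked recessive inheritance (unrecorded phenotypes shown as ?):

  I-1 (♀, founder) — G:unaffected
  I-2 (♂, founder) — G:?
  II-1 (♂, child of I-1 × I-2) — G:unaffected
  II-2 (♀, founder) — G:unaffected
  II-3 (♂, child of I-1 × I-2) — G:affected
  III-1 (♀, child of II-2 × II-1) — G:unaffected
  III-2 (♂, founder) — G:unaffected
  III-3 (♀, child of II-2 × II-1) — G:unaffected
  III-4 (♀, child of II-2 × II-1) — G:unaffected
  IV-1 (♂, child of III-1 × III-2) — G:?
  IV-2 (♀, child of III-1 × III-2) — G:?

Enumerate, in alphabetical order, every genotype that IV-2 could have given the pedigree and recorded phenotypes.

IV-2 ∈ {X^GX^G, X^GX^g}

G/I-1 un ·: X^GX^g
G/I-2 ? ·: X^GY|X^gY
G/II-1 un I-1×I-2: X^GY
G/II-2 un ·: X^GX^G|X^GX^g
G/II-3 aff I-1×I-2: X^gY
G/III-1 un II-2×II-1: X^GX^G|X^GX^g
G/III-2 un ·: X^GY
G/III-3 un II-2×II-1: X^GX^G|X^GX^g
G/III-4 un II-2×II-1: X^GX^G|X^GX^g
G/IV-1 ? III-1×III-2: X^GY|X^gY
G/IV-2 ? III-1×III-2: X^GX^G|X^GX^g
⇒ G over [I-1,I-2,II-1,II-2,II-3,III-1,III-2,III-3,III-4,IV-1,IV-2]: 42 consistent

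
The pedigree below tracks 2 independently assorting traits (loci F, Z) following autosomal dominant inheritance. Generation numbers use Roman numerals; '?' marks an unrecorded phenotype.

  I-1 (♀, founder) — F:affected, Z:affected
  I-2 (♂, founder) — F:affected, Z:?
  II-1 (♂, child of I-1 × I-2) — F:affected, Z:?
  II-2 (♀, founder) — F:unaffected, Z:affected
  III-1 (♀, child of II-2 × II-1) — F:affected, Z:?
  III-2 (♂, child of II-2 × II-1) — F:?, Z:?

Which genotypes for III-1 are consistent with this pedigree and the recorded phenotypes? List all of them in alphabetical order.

III-1 ∈ {Ff ZZ, Ff Zz, Ff zz}

F/I-1 aff ·: Ff|FF
F/I-2 aff ·: Ff|FF
F/II-1 aff I-1×I-2: Ff|FF
F/II-2 un ·: ff
F/III-1 aff II-2×II-1: Ff
F/III-2 ? II-2×II-1: ff|Ff
⇒ F over [I-1,I-2,II-1,II-2,III-1,III-2]: 10 consistent
Z/I-1 aff ·: Zz|ZZ
Z/I-2 ? ·: zz|Zz|ZZ
Z/II-1 ? I-1×I-2: zz|Zz|ZZ
Z/II-2 aff ·: Zz|ZZ
Z/III-1 ? II-2×II-1: zz|Zz|ZZ
Z/III-2 ? II-2×II-1: zz|Zz|ZZ
⇒ Z over [I-1,I-2,II-1,II-2,III-1,III-2]: 95 consistent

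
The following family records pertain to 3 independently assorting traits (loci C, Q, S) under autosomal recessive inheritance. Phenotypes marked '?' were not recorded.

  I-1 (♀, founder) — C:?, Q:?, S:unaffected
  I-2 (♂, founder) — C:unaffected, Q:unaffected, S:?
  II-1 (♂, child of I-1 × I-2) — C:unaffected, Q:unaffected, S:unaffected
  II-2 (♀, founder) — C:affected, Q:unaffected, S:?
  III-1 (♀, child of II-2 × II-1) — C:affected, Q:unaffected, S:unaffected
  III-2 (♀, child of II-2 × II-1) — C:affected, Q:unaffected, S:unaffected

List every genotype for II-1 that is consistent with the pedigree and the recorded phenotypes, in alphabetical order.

II-1 ∈ {Cc QQ SS, Cc QQ Ss, Cc Qq SS, Cc Qq Ss}

C/I-1 ? ·: CC|Cc|cc
C/I-2 un ·: CC|Cc
C/II-1 un I-1×I-2: Cc
C/II-2 aff ·: cc
C/III-1 aff II-2×II-1: cc
C/III-2 aff II-2×II-1: cc
⇒ C over [I-1,I-2,II-1,II-2,III-1,III-2]: 5 consistent
Q/I-1 ? ·: QQ|Qq|qq
Q/I-2 un ·: QQ|Qq
Q/II-1 un I-1×I-2: QQ|Qq
Q/II-2 un ·: QQ|Qq
Q/III-1 un II-2×II-1: QQ|Qq
Q/III-2 un II-2×II-1: QQ|Qq
⇒ Q over [I-1,I-2,II-1,II-2,III-1,III-2]: 60 consistent
S/I-1 un ·: SS|Ss
S/I-2 ? ·: SS|Ss|ss
S/II-1 un I-1×I-2: SS|Ss
S/II-2 ? ·: SS|Ss|ss
S/III-1 un II-2×II-1: SS|Ss
S/III-2 un II-2×II-1: SS|Ss
⇒ S over [I-1,I-2,II-1,II-2,III-1,III-2]: 69 consistent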